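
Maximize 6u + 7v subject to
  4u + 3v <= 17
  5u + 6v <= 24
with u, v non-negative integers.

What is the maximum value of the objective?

28

Relaxing integrality, the LP optimum is 28.56 at (u,v) = (3.33, 1.22), which is not an integer point.
(u,v)=(0,4): 4·0+3·4=12≤17, 5·0+6·4=24≤24, objective 28.
(u,v)=(1,3): 4·1+3·3=13≤17, 5·1+6·3=23≤24, objective 27.
(u,v)=(2,2): 4·2+3·2=14≤17, 5·2+6·2=22≤24, objective 26.
No feasible integer point exceeds 28.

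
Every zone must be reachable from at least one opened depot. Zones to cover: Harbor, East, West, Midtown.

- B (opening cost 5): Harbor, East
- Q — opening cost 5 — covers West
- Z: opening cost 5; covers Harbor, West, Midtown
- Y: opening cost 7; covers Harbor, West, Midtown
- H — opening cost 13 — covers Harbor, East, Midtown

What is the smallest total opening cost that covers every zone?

Choose B and Z: together they cover Harbor, East, West, Midtown — every zone.
Total opening cost: 5 + 5 = 10.
No cover costs less than 10.

10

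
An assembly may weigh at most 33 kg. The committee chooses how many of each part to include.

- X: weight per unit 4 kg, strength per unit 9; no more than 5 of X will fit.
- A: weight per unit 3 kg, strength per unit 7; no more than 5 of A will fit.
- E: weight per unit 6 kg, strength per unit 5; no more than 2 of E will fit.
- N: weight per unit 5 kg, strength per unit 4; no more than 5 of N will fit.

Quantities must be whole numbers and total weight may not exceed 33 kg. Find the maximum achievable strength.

This is a bounded integer knapsack.
5×X and 4×A: weight 32 ≤ 33, strength 5·9 + 4·7 = 73.
4×X and 5×A: weight 31 ≤ 33, strength 4·9 + 5·7 = 71.
Best is 73.

73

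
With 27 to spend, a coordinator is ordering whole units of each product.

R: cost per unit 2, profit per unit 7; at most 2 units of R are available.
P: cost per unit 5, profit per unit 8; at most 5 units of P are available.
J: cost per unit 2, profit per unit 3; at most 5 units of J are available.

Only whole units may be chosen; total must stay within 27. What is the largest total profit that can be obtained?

50

R has the best ratio (7/2); taking only R gives at most 2×7 = 14 (stopped by the supply cap of 2).
Mixing does better — 2×R, 3×P, and 4×J: cost 27 ≤ 27, profit 2·7 + 3·8 + 4·3 = 50.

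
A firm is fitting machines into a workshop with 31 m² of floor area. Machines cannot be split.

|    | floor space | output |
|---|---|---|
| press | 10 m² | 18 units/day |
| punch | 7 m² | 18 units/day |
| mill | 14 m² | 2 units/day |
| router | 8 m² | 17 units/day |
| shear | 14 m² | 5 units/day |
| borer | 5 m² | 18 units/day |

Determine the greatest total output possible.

71

Allowing fractional choices, the relaxed optimum would be about 71.4, but machines are indivisible.
press + punch + router + borer: floor space 10 + 7 + 8 + 5 = 30 ≤ 31, output 18 + 18 + 17 + 18 = 71.
press + punch + borer: floor space 10 + 7 + 5 = 22 ≤ 31, output 18 + 18 + 18 = 54.
punch + router + borer: floor space 7 + 8 + 5 = 20 ≤ 31, output 18 + 17 + 18 = 53.
Best is press, punch, router, and borer with total output 71.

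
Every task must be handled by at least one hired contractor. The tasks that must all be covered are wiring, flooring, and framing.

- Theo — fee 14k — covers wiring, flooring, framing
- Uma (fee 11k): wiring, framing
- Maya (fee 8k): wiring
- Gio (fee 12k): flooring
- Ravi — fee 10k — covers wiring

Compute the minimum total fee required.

Theo alone covers wiring, flooring, framing — every task.
Total fee: 14.
No cover costs less than 14.

14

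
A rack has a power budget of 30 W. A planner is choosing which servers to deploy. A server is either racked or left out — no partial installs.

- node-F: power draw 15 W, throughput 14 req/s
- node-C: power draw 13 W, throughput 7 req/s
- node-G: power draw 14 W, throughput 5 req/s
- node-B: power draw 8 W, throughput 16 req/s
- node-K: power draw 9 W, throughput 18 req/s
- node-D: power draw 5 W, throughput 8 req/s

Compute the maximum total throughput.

42

Allowing fractional choices, the relaxed optimum would be about 49.5, but servers are indivisible.
node-C + node-B + node-K: power draw 13 + 8 + 9 = 30 ≤ 30, throughput 7 + 16 + 18 = 41.
node-B + node-K + node-D: power draw 8 + 9 + 5 = 22 ≤ 30, throughput 16 + 18 + 8 = 42.
Best is node-B, node-K, and node-D with total throughput 42.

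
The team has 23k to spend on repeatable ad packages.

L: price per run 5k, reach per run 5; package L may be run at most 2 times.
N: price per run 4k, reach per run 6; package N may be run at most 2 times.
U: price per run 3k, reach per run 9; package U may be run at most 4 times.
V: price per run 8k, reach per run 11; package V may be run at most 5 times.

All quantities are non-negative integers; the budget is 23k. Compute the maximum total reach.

4×U and 1×V: price 20 ≤ 23, reach 4·9 + 1·11 = 47.
2×N and 4×U: price 20 ≤ 23, reach 2·6 + 4·9 = 48.
Best is 48.

48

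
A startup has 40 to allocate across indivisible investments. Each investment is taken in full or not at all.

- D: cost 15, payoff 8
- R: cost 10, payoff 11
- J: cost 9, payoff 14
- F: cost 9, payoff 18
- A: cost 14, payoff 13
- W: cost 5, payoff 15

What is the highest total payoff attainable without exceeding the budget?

60

Allowing fractional choices, the relaxed optimum would be about 64.5, but investments are indivisible.
J + F + A + W: cost 9 + 9 + 14 + 5 = 37 ≤ 40, payoff 14 + 18 + 13 + 15 = 60.
R + J + F + W: cost 10 + 9 + 9 + 5 = 33 ≤ 40, payoff 11 + 14 + 18 + 15 = 58.
Best is J, F, A, and W with total payoff 60.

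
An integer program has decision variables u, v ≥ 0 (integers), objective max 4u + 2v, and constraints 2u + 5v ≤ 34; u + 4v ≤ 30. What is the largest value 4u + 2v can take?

(u,v)=(17,0): 2·17+5·0=34≤34, 1·17+4·0=17≤30, objective 68.
(u,v)=(16,0): 2·16+5·0=32≤34, 1·16+4·0=16≤30, objective 64.
Maximum is 68 at (u,v)=(17,0).

68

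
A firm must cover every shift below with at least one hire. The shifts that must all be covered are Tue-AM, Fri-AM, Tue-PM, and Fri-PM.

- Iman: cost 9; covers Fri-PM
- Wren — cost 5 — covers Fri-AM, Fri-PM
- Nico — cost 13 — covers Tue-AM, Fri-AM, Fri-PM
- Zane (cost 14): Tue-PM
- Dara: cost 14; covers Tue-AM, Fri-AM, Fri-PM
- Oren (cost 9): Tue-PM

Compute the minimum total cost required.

The greedy cost-per-new-shift heuristic would pick Wren, Oren, and Nico for 27, but a cheaper cover exists.
Choose Nico and Oren: together they cover Tue-AM, Fri-AM, Tue-PM, Fri-PM — every shift.
Total cost: 13 + 9 = 22.
No cover costs less than 22.

22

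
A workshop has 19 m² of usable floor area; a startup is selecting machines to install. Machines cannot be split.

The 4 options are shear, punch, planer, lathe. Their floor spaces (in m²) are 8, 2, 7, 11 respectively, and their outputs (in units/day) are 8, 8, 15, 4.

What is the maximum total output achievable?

31

Allowing fractional choices, the relaxed optimum would be about 31.7, but machines are indivisible.
shear + punch + planer: floor space 8 + 2 + 7 = 17 ≤ 19, output 8 + 8 + 15 = 31.
punch + planer: floor space 2 + 7 = 9 ≤ 19, output 8 + 15 = 23.
Best is shear, punch, and planer with total output 31.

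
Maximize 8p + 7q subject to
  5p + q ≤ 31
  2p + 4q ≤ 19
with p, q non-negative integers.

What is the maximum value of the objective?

(p,q)=(6,1): 5·6+1·1=31≤31, 2·6+4·1=16≤19, objective 55.
(p,q)=(5,2): 5·5+1·2=27≤31, 2·5+4·2=18≤19, objective 54.
No feasible integer point exceeds 55.

55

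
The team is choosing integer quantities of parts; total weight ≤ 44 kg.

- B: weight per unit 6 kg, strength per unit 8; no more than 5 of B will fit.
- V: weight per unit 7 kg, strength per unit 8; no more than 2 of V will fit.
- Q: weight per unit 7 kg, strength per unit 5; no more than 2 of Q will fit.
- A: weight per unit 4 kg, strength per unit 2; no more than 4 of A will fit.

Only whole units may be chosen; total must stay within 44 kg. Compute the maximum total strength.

56

This is a bounded integer knapsack.
5×B and 2×V: weight 44 ≤ 44, strength 5·8 + 2·8 = 56.
5×B, 1×V, and 1×Q: weight 44 ≤ 44, strength 5·8 + 1·8 + 1·5 = 53.
Best is 56.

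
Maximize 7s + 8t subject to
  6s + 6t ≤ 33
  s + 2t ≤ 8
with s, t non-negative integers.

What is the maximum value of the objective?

38

Relaxing integrality, the LP optimum is 41.00 at (s,t) = (3, 2.5), which is not an integer point.
(s,t)=(2,3): 6·2+6·3=30≤33, 1·2+2·3=8≤8, objective 38.
(s,t)=(3,2): 6·3+6·2=30≤33, 1·3+2·2=7≤8, objective 37.
Maximum is 38 at (s,t)=(2,3).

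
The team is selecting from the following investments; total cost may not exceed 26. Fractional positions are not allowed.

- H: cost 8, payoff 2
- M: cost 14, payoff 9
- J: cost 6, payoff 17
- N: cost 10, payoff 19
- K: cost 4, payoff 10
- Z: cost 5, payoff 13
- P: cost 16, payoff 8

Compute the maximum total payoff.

This is an integer program with binary decision variables.
J + N + Z: cost 6 + 10 + 5 = 21 ≤ 26, payoff 17 + 19 + 13 = 49.
J + N + K + Z: cost 6 + 10 + 4 + 5 = 25 ≤ 26, payoff 17 + 19 + 10 + 13 = 59.
J + N + K: cost 6 + 10 + 4 = 20 ≤ 26, payoff 17 + 19 + 10 = 46.
Best is J, N, K, and Z with total payoff 59.

59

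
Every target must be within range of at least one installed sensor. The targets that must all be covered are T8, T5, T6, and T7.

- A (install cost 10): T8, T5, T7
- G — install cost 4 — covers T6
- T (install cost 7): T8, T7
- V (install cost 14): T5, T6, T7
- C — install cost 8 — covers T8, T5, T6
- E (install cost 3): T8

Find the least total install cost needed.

The greedy cost-per-new-target heuristic would pick C and T for 15, but a cheaper cover exists.
Choose A and G: together they cover T8, T5, T6, T7 — every target.
Total install cost: 10 + 4 = 14.
No cover costs less than 14.

14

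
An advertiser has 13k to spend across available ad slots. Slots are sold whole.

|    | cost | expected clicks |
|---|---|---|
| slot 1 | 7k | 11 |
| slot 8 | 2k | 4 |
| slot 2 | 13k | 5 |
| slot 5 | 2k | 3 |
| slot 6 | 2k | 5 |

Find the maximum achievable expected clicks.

slot 1 + slot 8 + slot 5 + slot 6: cost 7 + 2 + 2 + 2 = 13 ≤ 13, expected clicks 11 + 4 + 3 + 5 = 23.
slot 1 + slot 5 + slot 6: cost 7 + 2 + 2 = 11 ≤ 13, expected clicks 11 + 3 + 5 = 19.
slot 1 + slot 8 + slot 6: cost 7 + 2 + 2 = 11 ≤ 13, expected clicks 11 + 4 + 5 = 20.
Best is slot 1, slot 8, slot 5, and slot 6 with total expected clicks 23.

23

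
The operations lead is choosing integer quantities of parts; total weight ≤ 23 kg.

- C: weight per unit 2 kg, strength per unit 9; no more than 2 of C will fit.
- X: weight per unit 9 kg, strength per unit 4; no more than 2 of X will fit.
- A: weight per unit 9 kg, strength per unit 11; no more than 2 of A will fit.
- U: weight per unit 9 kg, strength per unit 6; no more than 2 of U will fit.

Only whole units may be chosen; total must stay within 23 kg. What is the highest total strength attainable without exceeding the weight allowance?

Take 2×C and 2×A: weight 22 ≤ 23, strength 2·9 + 2·11 = 40.
C has the best ratio (9/2) and is taken to its limit of 2; remaining capacity is filled optimally with the others.

40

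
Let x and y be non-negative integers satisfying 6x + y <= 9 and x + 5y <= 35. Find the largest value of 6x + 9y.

63

Relaxing integrality, the LP optimum is 64.45 at (x,y) = (0.345, 6.93), which is not an integer point.
(x,y)=(0,7): 6·0+1·7=7≤9, 1·0+5·7=35≤35, objective 63.
(x,y)=(0,6): 6·0+1·6=6≤9, 1·0+5·6=30≤35, objective 54.
The best lattice point is (0,7), giving 63.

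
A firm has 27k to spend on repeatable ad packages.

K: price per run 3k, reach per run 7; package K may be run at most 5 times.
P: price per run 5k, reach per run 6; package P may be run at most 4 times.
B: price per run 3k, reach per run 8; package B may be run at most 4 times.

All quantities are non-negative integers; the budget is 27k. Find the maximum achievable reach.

This is a bounded integer knapsack.
5×K and 4×B: price 27 ≤ 27, reach 5·7 + 4·8 = 67.
4×K and 4×B: price 24 ≤ 27, reach 4·7 + 4·8 = 60.
Best is 67.

67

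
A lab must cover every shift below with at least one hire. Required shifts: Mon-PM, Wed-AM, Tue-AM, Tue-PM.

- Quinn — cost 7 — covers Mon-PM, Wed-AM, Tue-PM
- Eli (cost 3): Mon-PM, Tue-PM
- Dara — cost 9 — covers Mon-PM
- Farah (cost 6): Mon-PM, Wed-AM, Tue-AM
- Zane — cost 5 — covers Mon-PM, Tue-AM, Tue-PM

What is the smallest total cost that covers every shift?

Choose Eli and Farah: together they cover Mon-PM, Wed-AM, Tue-AM, Tue-PM — every shift.
Total cost: 3 + 6 = 9.

9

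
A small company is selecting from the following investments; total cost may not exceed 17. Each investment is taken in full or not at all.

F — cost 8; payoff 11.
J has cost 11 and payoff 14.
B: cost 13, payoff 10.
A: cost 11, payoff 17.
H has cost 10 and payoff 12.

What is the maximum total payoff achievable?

17

Allowing fractional choices, the relaxed optimum would be about 25.2, but investments are indivisible.
J: cost 11 ≤ 17, payoff 14.
A: cost 11 ≤ 17, payoff 17.
H: cost 10 ≤ 17, payoff 12.
Best is A with total payoff 17.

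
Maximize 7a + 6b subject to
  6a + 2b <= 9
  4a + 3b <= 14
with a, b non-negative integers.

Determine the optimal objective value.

(a,b)=(0,4): 6·0+2·4=8≤9, 4·0+3·4=12≤14, objective 24.
(a,b)=(0,3): 6·0+2·3=6≤9, 4·0+3·3=9≤14, objective 18.
The best lattice point is (0,4), giving 24.

24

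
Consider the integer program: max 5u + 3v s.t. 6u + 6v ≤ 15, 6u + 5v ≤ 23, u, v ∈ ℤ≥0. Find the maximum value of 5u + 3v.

10

(u,v)=(2,0): 6·2+6·0=12≤15, 6·2+5·0=12≤23, objective 10.
(u,v)=(1,1): 6·1+6·1=12≤15, 6·1+5·1=11≤23, objective 8.
(u,v)=(1,0): 6·1+6·0=6≤15, 6·1+5·0=6≤23, objective 5.
No feasible integer point exceeds 10.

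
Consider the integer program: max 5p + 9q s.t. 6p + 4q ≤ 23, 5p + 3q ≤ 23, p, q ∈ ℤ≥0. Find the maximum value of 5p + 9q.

Relaxing integrality, the LP optimum is 51.75 at (p,q) = (0, 5.75), which is not an integer point.
(p,q)=(0,5): 6·0+4·5=20≤23, 5·0+3·5=15≤23, objective 45.
(p,q)=(1,4): 6·1+4·4=22≤23, 5·1+3·4=17≤23, objective 41.
(p,q)=(0,4): 6·0+4·4=16≤23, 5·0+3·4=12≤23, objective 36.
The best lattice point is (0,5), giving 45.

45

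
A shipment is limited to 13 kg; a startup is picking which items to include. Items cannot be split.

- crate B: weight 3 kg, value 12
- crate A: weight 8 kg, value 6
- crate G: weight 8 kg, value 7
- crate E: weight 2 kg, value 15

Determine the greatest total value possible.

34

crate B + crate A + crate E: weight 3 + 8 + 2 = 13 ≤ 13, value 12 + 6 + 15 = 33.
crate B + crate E: weight 3 + 2 = 5 ≤ 13, value 12 + 15 = 27.
crate B + crate G + crate E: weight 3 + 8 + 2 = 13 ≤ 13, value 12 + 7 + 15 = 34.
Best is crate B, crate G, and crate E with total value 34.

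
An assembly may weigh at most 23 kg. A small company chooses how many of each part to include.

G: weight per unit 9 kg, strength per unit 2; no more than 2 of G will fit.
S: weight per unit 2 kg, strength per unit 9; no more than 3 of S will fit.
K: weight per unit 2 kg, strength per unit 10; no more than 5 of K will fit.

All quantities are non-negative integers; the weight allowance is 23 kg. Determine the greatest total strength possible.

77

1×G, 2×S, and 5×K: weight 23 ≤ 23, strength 1·2 + 2·9 + 5·10 = 70.
3×S and 5×K: weight 16 ≤ 23, strength 3·9 + 5·10 = 77.
Best is 77.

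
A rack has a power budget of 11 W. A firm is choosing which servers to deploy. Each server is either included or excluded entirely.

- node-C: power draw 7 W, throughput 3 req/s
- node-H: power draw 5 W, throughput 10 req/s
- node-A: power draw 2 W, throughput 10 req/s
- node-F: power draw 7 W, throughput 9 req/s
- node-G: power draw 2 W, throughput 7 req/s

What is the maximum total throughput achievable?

27

This is an integer program with binary decision variables.
node-H + node-A + node-G: power draw 5 + 2 + 2 = 9 ≤ 11, throughput 10 + 10 + 7 = 27.
node-A + node-F + node-G: power draw 2 + 7 + 2 = 11 ≤ 11, throughput 10 + 9 + 7 = 26.
Best is node-H, node-A, and node-G with total throughput 27.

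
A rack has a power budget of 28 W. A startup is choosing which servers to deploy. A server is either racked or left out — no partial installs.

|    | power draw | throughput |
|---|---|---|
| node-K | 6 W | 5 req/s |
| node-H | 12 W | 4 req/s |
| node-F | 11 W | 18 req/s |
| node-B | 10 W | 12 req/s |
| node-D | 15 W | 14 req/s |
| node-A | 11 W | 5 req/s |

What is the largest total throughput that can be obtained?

node-K + node-F + node-B: power draw 6 + 11 + 10 = 27 ≤ 28, throughput 5 + 18 + 12 = 35.
node-F + node-B: power draw 11 + 10 = 21 ≤ 28, throughput 18 + 12 = 30.
node-F + node-D: power draw 11 + 15 = 26 ≤ 28, throughput 18 + 14 = 32.
Best is node-K, node-F, and node-B with total throughput 35.

35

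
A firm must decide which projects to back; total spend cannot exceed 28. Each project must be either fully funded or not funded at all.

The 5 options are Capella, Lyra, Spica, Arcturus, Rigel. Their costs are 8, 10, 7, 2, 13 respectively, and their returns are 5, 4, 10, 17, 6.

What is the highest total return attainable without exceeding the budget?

Capella + Spica + Arcturus: cost 8 + 7 + 2 = 17 ≤ 28, return 5 + 10 + 17 = 32.
Capella + Lyra + Spica + Arcturus: cost 8 + 10 + 7 + 2 = 27 ≤ 28, return 5 + 4 + 10 + 17 = 36.
Spica + Arcturus + Rigel: cost 7 + 2 + 13 = 22 ≤ 28, return 10 + 17 + 6 = 33.
Best is Capella, Lyra, Spica, and Arcturus with total return 36.

36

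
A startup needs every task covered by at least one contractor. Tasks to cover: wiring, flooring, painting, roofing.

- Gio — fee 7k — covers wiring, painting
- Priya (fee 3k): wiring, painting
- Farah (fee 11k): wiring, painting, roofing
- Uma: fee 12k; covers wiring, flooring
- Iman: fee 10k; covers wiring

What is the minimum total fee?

23

Choose Farah and Uma: together they cover wiring, flooring, painting, roofing — every task.
Total fee: 11 + 12 = 23.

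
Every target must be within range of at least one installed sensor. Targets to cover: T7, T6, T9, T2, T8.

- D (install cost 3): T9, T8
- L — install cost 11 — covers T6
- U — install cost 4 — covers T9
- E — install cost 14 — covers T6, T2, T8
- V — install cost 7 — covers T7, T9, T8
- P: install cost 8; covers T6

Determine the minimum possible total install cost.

Choose E and V: together they cover T7, T6, T9, T2, T8 — every target.
Total install cost: 14 + 7 = 21.

21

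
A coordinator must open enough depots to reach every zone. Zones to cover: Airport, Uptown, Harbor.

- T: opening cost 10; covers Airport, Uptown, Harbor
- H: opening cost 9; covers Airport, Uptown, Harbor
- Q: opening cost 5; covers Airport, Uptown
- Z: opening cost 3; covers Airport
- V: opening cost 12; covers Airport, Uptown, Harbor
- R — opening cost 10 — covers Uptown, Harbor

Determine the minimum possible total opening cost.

9

This is a weighted set-cover instance.
The greedy cost-per-new-zone heuristic would pick Q and H for 14, but a cheaper cover exists.
H alone covers Airport, Uptown, Harbor — every zone.
Total opening cost: 9.
No cover costs less than 9.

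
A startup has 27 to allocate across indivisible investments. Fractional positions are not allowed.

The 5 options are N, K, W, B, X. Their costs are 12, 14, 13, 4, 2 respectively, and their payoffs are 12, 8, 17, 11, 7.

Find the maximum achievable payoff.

W + B + X: cost 13 + 4 + 2 = 19 ≤ 27, payoff 17 + 11 + 7 = 35.
N + W + X: cost 12 + 13 + 2 = 27 ≤ 27, payoff 12 + 17 + 7 = 36.
Best is N, W, and X with total payoff 36.

36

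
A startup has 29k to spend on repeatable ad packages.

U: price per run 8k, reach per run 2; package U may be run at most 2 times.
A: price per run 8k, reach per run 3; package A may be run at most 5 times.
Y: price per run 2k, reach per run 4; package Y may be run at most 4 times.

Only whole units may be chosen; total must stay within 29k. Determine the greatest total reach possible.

22

1×U, 1×A, and 4×Y: price 24 ≤ 29, reach 1·2 + 1·3 + 4·4 = 21.
2×A and 4×Y: price 24 ≤ 29, reach 2·3 + 4·4 = 22.
Best is 22.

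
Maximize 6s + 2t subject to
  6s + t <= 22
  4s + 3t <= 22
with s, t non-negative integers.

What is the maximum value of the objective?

24

The continuous relaxation peaks at (3.14, 3.14) with value 25.14; rounding to a feasible lattice point costs some objective.
(s,t)=(3,3): 6·3+1·3=21≤22, 4·3+3·3=21≤22, objective 24.
(s,t)=(3,2): 6·3+1·2=20≤22, 4·3+3·2=18≤22, objective 22.
(s,t)=(2,4): 6·2+1·4=16≤22, 4·2+3·4=20≤22, objective 20.
Maximum is 24 at (s,t)=(3,3).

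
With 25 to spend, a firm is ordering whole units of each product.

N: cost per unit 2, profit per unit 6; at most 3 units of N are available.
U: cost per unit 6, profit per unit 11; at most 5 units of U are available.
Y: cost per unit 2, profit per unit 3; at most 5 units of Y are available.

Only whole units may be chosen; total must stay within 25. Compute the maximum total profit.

51

This is a bounded integer knapsack.
N has the best ratio (6/2); taking only N gives at most 3×6 = 18 (stopped by the supply cap of 3).
Mixing does better — 3×N and 3×U: cost 24 ≤ 25, profit 3·6 + 3·11 = 51.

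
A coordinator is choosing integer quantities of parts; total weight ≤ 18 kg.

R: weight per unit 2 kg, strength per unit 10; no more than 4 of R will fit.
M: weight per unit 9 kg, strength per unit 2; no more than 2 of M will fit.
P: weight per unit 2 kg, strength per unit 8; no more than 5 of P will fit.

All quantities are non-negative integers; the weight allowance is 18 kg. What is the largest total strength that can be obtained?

R has the best ratio (10/2); taking only R gives at most 4×10 = 40 (stopped by the supply cap of 4).
Mixing does better — 4×R and 5×P: weight 18 ≤ 18, strength 4·10 + 5·8 = 80.

80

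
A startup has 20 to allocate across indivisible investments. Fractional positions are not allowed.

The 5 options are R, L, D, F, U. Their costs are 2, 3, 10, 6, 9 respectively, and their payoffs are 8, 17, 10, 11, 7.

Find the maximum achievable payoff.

Allowing fractional choices, the relaxed optimum would be about 45.0, but investments are indivisible.
R + L + F + U: cost 2 + 3 + 6 + 9 = 20 ≤ 20, payoff 8 + 17 + 11 + 7 = 43.
L + D + F: cost 3 + 10 + 6 = 19 ≤ 20, payoff 17 + 10 + 11 = 38.
R + L + F: cost 2 + 3 + 6 = 11 ≤ 20, payoff 8 + 17 + 11 = 36.
Best is R, L, F, and U with total payoff 43.

43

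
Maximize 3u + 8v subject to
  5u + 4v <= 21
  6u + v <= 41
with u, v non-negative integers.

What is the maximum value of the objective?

40

The continuous relaxation peaks at (0, 5.25) with value 42.00; rounding to a feasible lattice point costs some objective.
(u,v)=(0,5) is feasible, giving 40.
(u,v)=(1,4) is feasible, giving 35.
(u,v)=(0,4) is feasible, giving 32.
Maximum is 40 at (u,v)=(0,5).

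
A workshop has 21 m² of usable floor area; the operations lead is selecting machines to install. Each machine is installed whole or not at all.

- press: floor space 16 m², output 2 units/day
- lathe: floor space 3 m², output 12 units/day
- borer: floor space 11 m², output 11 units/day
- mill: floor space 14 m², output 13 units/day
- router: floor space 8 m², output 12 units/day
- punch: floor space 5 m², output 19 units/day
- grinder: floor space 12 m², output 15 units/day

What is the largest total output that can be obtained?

46

Allowing fractional choices, the relaxed optimum would be about 49.2, but machines are indivisible.
lathe + punch + grinder: floor space 3 + 5 + 12 = 20 ≤ 21, output 12 + 19 + 15 = 46.
lathe + router + punch: floor space 3 + 8 + 5 = 16 ≤ 21, output 12 + 12 + 19 = 43.
lathe + borer + punch: floor space 3 + 11 + 5 = 19 ≤ 21, output 12 + 11 + 19 = 42.
Best is lathe, punch, and grinder with total output 46.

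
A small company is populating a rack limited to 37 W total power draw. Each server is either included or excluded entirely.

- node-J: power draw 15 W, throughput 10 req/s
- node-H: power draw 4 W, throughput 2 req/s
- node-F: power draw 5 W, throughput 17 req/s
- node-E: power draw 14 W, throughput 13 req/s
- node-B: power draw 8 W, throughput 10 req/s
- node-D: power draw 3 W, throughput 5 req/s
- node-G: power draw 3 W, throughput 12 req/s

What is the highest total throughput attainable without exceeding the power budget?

59

Allowing fractional choices, the relaxed optimum would be about 59.7, but servers are indivisible.
node-H + node-F + node-E + node-B + node-G: power draw 4 + 5 + 14 + 8 + 3 = 34 ≤ 37, throughput 2 + 17 + 13 + 10 + 12 = 54.
node-H + node-F + node-E + node-B + node-D + node-G: power draw 4 + 5 + 14 + 8 + 3 + 3 = 37 ≤ 37, throughput 2 + 17 + 13 + 10 + 5 + 12 = 59.
node-F + node-E + node-B + node-D + node-G: power draw 5 + 14 + 8 + 3 + 3 = 33 ≤ 37, throughput 17 + 13 + 10 + 5 + 12 = 57.
Best is node-H, node-F, node-E, node-B, node-D, and node-G with total throughput 59.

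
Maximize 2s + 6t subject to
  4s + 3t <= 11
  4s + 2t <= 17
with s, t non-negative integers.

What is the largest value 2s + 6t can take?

18

Relaxing integrality, the LP optimum is 22.00 at (s,t) = (0, 3.67), which is not an integer point.
(s,t)=(0,3): 4·0+3·3=9≤11, 4·0+2·3=6≤17, objective 18.
(s,t)=(1,2): 4·1+3·2=10≤11, 4·1+2·2=8≤17, objective 14.
(s,t)=(0,2): 4·0+3·2=6≤11, 4·0+2·2=4≤17, objective 12.
No feasible integer point exceeds 18.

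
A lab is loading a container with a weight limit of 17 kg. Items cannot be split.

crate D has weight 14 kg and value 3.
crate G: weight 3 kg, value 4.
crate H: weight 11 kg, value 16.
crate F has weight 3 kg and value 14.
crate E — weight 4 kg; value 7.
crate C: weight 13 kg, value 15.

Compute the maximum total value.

34

Allowing fractional choices, the relaxed optimum would be about 35.5, but items are indivisible.
crate F + crate C: weight 3 + 13 = 16 ≤ 17, value 14 + 15 = 29.
crate G + crate H + crate F: weight 3 + 11 + 3 = 17 ≤ 17, value 4 + 16 + 14 = 34.
crate H + crate F: weight 11 + 3 = 14 ≤ 17, value 16 + 14 = 30.
Best is crate G, crate H, and crate F with total value 34.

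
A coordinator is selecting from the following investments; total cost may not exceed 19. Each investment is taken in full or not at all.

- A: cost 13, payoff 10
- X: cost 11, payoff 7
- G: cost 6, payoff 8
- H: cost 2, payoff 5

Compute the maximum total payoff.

Treat it as a binary knapsack problem.
A + H: cost 13 + 2 = 15 ≤ 19, payoff 10 + 5 = 15.
A + G: cost 13 + 6 = 19 ≤ 19, payoff 10 + 8 = 18.
X + G + H: cost 11 + 6 + 2 = 19 ≤ 19, payoff 7 + 8 + 5 = 20.
Best is X, G, and H with total payoff 20.

20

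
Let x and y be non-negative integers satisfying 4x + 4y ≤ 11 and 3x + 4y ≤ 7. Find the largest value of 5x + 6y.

11

Relaxing integrality, the LP optimum is 11.67 at (x,y) = (2.33, 0), which is not an integer point.
(x,y)=(1,1): 4·1+4·1=8≤11, 3·1+4·1=7≤7, objective 11.
(x,y)=(2,0): 4·2+4·0=8≤11, 3·2+4·0=6≤7, objective 10.
(x,y)=(0,1): 4·0+4·1=4≤11, 3·0+4·1=4≤7, objective 6.
(x,y)=(1,0): 4·1+4·0=4≤11, 3·1+4·0=3≤7, objective 5.
No feasible integer point exceeds 11.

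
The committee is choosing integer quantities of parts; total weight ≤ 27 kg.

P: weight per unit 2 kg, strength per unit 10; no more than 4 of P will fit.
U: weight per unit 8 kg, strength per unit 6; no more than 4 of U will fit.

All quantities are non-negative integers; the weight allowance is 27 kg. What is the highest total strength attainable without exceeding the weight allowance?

52

P has the best ratio (10/2); taking only P gives at most 4×10 = 40 (stopped by the supply cap of 4).
Mixing does better — 4×P and 2×U: weight 24 ≤ 27, strength 4·10 + 2·6 = 52.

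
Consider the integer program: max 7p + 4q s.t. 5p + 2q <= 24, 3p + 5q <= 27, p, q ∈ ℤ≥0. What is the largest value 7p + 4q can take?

36

(p,q)=(4,2) is feasible, giving 36.
(p,q)=(3,3) is feasible, giving 33.
(p,q)=(4,1) is feasible, giving 32.
(p,q)=(2,4) is feasible, giving 30.
No feasible integer point exceeds 36.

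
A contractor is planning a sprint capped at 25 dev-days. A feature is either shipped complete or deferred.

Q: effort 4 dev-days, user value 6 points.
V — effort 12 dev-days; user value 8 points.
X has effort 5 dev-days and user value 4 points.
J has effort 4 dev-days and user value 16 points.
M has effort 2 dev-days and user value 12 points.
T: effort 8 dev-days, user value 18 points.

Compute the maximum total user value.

Q + X + J + M + T: effort 4 + 5 + 4 + 2 + 8 = 23 ≤ 25, user value 6 + 4 + 16 + 12 + 18 = 56.
Q + J + M + T: effort 4 + 4 + 2 + 8 = 18 ≤ 25, user value 6 + 16 + 12 + 18 = 52.
X + J + M + T: effort 5 + 4 + 2 + 8 = 19 ≤ 25, user value 4 + 16 + 12 + 18 = 50.
Best is Q, X, J, M, and T with total user value 56.

56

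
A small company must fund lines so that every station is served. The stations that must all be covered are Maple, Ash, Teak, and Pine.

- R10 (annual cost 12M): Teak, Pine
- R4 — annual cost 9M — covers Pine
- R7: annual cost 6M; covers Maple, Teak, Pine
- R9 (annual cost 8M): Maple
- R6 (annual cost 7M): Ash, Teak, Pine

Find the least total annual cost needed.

13

Choose R7 and R6: together they cover Maple, Ash, Teak, Pine — every station.
Total annual cost: 6 + 7 = 13.
No cover costs less than 13.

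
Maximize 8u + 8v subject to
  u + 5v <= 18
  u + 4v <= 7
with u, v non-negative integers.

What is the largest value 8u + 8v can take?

56

(u,v)=(7,0): 1·7+5·0=7≤18, 1·7+4·0=7≤7, objective 56.
(u,v)=(6,0): 1·6+5·0=6≤18, 1·6+4·0=6≤7, objective 48.
No feasible integer point exceeds 56.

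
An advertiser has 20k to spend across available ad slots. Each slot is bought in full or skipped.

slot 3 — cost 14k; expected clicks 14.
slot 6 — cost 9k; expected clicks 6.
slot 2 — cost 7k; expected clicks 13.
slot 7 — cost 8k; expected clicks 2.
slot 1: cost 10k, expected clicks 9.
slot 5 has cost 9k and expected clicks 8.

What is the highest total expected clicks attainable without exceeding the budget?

Allowing fractional choices, the relaxed optimum would be about 26.0, but ad slots are indivisible.
slot 2 + slot 5: cost 7 + 9 = 16 ≤ 20, expected clicks 13 + 8 = 21.
slot 2 + slot 1: cost 7 + 10 = 17 ≤ 20, expected clicks 13 + 9 = 22.
Best is slot 2 and slot 1 with total expected clicks 22.

22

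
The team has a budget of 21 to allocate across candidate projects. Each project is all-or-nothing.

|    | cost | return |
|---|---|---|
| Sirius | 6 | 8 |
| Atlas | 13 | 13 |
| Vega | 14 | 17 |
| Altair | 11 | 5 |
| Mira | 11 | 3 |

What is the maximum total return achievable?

25

This is an integer program with binary decision variables.
Take Sirius and Vega: cost 6 + 14 = 20 ≤ 21, return 8 + 17 = 25.
No other feasible combination does better.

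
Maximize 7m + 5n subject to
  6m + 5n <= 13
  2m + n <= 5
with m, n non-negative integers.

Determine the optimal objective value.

14

Relaxing integrality, the LP optimum is 15.17 at (m,n) = (2.17, 0), which is not an integer point.
(m,n)=(2,0): 6·2+5·0=12≤13, 2·2+1·0=4≤5, objective 14.
(m,n)=(1,1): 6·1+5·1=11≤13, 2·1+1·1=3≤5, objective 12.
(m,n)=(1,0): 6·1+5·0=6≤13, 2·1+1·0=2≤5, objective 7.
The best lattice point is (2,0), giving 14.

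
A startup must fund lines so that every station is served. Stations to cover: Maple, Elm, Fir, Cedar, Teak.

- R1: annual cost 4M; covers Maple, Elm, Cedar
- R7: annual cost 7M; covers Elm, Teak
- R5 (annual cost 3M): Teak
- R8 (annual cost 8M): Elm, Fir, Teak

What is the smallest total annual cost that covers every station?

12

This is a weighted set-cover instance.
Choose R1 and R8: together they cover Maple, Elm, Fir, Cedar, Teak — every station.
Total annual cost: 4 + 8 = 12.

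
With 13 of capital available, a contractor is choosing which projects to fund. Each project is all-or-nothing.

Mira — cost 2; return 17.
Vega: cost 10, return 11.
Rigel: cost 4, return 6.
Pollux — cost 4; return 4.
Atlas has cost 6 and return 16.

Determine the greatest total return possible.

39

Allowing fractional choices, the relaxed optimum would be about 40.1, but projects are indivisible.
Mira + Atlas: cost 2 + 6 = 8 ≤ 13, return 17 + 16 = 33.
Mira + Pollux + Atlas: cost 2 + 4 + 6 = 12 ≤ 13, return 17 + 4 + 16 = 37.
Mira + Rigel + Atlas: cost 2 + 4 + 6 = 12 ≤ 13, return 17 + 6 + 16 = 39.
Best is Mira, Rigel, and Atlas with total return 39.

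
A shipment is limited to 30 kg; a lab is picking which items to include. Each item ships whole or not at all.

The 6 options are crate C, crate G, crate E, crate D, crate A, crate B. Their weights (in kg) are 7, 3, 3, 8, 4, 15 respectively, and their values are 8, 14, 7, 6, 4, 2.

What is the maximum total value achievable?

39

Treat it as a binary knapsack problem.
Allowing fractional choices, the relaxed optimum would be about 39.7, but items are indivisible.
crate C + crate G + crate E + crate D: weight 7 + 3 + 3 + 8 = 21 ≤ 30, value 8 + 14 + 7 + 6 = 35.
crate C + crate G + crate E + crate D + crate A: weight 7 + 3 + 3 + 8 + 4 = 25 ≤ 30, value 8 + 14 + 7 + 6 + 4 = 39.
Best is crate C, crate G, crate E, crate D, and crate A with total value 39.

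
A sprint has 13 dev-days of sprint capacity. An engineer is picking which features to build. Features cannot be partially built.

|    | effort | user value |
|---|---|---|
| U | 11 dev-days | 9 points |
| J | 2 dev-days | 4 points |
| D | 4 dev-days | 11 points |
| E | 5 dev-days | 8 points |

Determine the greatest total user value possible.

Allowing fractional choices, the relaxed optimum would be about 24.6, but features are indivisible.
J + D: effort 2 + 4 = 6 ≤ 13, user value 4 + 11 = 15.
J + D + E: effort 2 + 4 + 5 = 11 ≤ 13, user value 4 + 11 + 8 = 23.
D + E: effort 4 + 5 = 9 ≤ 13, user value 11 + 8 = 19.
Best is J, D, and E with total user value 23.

23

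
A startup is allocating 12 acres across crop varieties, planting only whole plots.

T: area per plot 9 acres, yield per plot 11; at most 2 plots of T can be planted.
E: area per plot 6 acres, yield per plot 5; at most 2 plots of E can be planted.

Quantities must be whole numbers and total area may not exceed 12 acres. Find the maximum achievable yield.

11

T has the best ratio (11/9); taking only T gives at most 1×11 = 11 (stopped by the area limit).
Optimal: 1×T: area 9 ≤ 12, yield 1·11 = 11.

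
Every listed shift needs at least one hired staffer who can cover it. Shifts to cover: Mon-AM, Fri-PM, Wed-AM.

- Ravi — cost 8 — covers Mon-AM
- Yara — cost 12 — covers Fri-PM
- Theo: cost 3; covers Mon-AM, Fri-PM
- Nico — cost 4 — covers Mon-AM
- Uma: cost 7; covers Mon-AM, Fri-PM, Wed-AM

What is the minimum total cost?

7

This is an integer covering problem.
The greedy cost-per-new-shift heuristic would pick Theo and Uma for 10, but a cheaper cover exists.
Uma alone covers Mon-AM, Fri-PM, Wed-AM — every shift.
Total cost: 7.
No cover costs less than 7.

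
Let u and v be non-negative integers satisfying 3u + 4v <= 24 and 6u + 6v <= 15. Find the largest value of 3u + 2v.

The continuous relaxation peaks at (2.5, 0) with value 7.50; rounding to a feasible lattice point costs some objective.
(u,v)=(2,0): 3·2+4·0=6≤24, 6·2+6·0=12≤15, objective 6.
(u,v)=(1,1): 3·1+4·1=7≤24, 6·1+6·1=12≤15, objective 5.
(u,v)=(1,0): 3·1+4·0=3≤24, 6·1+6·0=6≤15, objective 3.
Maximum is 6 at (u,v)=(2,0).

6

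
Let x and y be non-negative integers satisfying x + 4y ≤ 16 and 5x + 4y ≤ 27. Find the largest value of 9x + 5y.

45

Relaxing integrality, the LP optimum is 48.60 at (x,y) = (5.4, 0), which is not an integer point.
(x,y)=(5,0) is feasible, giving 45.
(x,y)=(4,1) is feasible, giving 41.
No feasible integer point exceeds 45.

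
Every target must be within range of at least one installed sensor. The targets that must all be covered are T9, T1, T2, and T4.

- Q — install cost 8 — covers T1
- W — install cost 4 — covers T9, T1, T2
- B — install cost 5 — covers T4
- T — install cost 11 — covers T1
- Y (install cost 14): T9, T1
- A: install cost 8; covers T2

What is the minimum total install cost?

9

Choose W and B: together they cover T9, T1, T2, T4 — every target.
Total install cost: 4 + 5 = 9.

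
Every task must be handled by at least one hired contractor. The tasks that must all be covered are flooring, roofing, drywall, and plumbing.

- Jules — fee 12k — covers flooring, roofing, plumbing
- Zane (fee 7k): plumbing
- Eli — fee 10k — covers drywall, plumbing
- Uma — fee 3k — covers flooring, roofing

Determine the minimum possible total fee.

Choose Eli and Uma: together they cover flooring, roofing, drywall, plumbing — every task.
Total fee: 10 + 3 = 13.
No cover costs less than 13.

13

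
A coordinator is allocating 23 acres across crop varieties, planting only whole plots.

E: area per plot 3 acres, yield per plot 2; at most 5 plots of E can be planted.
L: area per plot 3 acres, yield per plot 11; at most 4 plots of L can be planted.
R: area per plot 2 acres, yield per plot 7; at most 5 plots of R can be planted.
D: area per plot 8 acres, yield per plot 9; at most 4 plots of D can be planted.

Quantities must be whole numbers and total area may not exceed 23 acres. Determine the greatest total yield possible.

L has the best ratio (11/3); taking only L gives at most 4×11 = 44 (stopped by the supply cap of 4).
Mixing does better — 4×L and 5×R: area 22 ≤ 23, yield 4·11 + 5·7 = 79.

79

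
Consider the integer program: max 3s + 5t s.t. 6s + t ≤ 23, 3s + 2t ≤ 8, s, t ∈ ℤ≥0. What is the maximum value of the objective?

(s,t)=(0,4): 6·0+1·4=4≤23, 3·0+2·4=8≤8, objective 20.
(s,t)=(0,3): 6·0+1·3=3≤23, 3·0+2·3=6≤8, objective 15.
No feasible integer point exceeds 20.

20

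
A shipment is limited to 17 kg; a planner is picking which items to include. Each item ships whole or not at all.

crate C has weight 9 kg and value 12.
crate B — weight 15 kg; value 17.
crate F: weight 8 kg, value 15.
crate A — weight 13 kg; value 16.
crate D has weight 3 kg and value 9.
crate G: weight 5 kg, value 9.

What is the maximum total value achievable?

Allowing fractional choices, the relaxed optimum would be about 34.3, but items are indivisible.
crate C + crate D + crate G: weight 9 + 3 + 5 = 17 ≤ 17, value 12 + 9 + 9 = 30.
crate F + crate D + crate G: weight 8 + 3 + 5 = 16 ≤ 17, value 15 + 9 + 9 = 33.
Best is crate F, crate D, and crate G with total value 33.

33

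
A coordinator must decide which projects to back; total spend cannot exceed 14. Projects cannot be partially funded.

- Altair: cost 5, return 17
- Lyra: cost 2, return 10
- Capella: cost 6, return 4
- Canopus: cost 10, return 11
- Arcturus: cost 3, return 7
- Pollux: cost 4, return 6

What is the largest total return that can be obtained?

40

This is an integer program with binary decision variables.
Altair + Lyra + Arcturus + Pollux: cost 5 + 2 + 3 + 4 = 14 ≤ 14, return 17 + 10 + 7 + 6 = 40.
Altair + Lyra + Arcturus: cost 5 + 2 + 3 = 10 ≤ 14, return 17 + 10 + 7 = 34.
Altair + Lyra + Pollux: cost 5 + 2 + 4 = 11 ≤ 14, return 17 + 10 + 6 = 33.
Best is Altair, Lyra, Arcturus, and Pollux with total return 40.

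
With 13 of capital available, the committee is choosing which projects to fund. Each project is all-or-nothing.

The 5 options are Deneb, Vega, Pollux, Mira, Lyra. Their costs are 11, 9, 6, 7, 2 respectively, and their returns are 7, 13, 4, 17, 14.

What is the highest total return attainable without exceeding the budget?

31

Allowing fractional choices, the relaxed optimum would be about 36.8, but projects are indivisible.
Mira + Lyra: cost 7 + 2 = 9 ≤ 13, return 17 + 14 = 31.
Vega + Lyra: cost 9 + 2 = 11 ≤ 13, return 13 + 14 = 27.
Best is Mira and Lyra with total return 31.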